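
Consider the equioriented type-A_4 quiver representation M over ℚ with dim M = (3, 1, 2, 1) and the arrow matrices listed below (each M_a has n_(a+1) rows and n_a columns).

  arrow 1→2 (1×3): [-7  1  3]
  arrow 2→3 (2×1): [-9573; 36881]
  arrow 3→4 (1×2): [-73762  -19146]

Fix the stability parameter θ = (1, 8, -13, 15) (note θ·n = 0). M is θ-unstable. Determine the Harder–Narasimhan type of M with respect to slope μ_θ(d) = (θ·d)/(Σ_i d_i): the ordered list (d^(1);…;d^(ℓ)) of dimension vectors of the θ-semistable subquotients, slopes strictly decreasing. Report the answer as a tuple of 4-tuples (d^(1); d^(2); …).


Interval decomposition of M: I[1,1]^2, I[1,3], I[3,4].
HN type (ℓ=4): μ^(1)=15; μ^(2)=1; μ^(3)=-4/3; μ^(4)=-13

((0, 0, 0, 1); (2, 0, 0, 0); (1, 1, 1, 0); (0, 0, 1, 0))


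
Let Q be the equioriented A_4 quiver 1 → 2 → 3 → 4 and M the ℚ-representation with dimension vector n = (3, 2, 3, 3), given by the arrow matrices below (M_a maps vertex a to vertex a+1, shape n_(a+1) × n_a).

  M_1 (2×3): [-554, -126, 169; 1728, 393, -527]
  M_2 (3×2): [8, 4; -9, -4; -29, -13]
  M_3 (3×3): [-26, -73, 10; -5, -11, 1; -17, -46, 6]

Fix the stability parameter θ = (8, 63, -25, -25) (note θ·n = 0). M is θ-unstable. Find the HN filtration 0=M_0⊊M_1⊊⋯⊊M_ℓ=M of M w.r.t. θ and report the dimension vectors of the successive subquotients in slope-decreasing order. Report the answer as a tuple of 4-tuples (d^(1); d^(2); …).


Barcode: M ≅ I[1,1], I[1,4]^2, I[3,4]. HN layers by μ_θ (3 steps, strictly decreasing):
  μ^(1)=8; μ^(2)=21/4; μ^(3)=-25

((1, 0, 0, 0); (2, 2, 2, 2); (0, 0, 1, 1))


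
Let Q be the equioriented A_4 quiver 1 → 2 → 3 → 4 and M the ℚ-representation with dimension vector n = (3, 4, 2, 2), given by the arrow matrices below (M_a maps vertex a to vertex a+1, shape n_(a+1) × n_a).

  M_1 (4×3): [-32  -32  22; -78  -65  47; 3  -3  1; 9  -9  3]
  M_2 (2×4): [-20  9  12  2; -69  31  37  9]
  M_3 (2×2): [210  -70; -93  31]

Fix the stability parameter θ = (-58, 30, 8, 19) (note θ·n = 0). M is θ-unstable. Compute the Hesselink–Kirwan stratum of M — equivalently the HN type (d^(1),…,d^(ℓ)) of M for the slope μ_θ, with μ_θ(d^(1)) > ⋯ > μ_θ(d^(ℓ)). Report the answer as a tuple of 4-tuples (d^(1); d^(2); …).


Interval decomposition of M: I[1,2], I[1,3], I[1,4], I[2,2], I[4,4].
HN type (ℓ=3): μ^(1)=30; μ^(2)=19; μ^(3)=-58

((0, 2, 0, 0); (0, 2, 2, 2); (3, 0, 0, 0))


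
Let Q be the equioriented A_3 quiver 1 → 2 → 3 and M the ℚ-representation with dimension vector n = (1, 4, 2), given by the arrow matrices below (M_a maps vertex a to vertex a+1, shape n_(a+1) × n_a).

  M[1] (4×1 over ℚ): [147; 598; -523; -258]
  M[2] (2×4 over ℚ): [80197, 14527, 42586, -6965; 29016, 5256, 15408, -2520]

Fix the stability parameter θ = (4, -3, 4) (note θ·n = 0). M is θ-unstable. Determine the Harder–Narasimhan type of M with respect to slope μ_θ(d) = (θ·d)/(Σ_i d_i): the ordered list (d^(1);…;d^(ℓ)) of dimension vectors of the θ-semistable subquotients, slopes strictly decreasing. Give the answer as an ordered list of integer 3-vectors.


Barcode: M ≅ I[1,3], I[2,2]^3, I[3,3]. HN layers by μ_θ (3 steps, strictly decreasing):
  μ^(1)=4; μ^(2)=1/2; μ^(3)=-3

((0, 0, 2); (1, 1, 0); (0, 3, 0))


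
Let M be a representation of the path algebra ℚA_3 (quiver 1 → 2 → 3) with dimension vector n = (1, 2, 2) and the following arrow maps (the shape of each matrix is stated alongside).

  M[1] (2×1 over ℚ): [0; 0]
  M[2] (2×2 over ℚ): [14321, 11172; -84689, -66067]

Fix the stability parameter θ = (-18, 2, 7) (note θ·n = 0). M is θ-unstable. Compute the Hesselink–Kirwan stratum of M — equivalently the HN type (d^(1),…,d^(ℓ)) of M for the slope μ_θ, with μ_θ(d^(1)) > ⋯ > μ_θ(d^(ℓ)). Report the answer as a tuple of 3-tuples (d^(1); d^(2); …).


Barcode: M ≅ I[1,1], I[2,3]^2. HN layers by μ_θ (3 steps, strictly decreasing):
  μ^(1)=7; μ^(2)=2; μ^(3)=-18

((0, 0, 2); (0, 2, 0); (1, 0, 0))


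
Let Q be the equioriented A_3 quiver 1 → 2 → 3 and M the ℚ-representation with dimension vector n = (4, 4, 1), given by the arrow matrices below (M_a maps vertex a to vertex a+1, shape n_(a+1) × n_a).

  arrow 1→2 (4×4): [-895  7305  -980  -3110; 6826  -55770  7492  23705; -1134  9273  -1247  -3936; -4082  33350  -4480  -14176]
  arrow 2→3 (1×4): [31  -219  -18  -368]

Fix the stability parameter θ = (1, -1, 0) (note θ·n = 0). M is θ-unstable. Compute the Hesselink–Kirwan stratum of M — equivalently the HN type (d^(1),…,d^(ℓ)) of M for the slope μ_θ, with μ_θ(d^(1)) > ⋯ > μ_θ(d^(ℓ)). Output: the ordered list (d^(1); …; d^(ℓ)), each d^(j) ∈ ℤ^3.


Via rank(M_{q-1}∘⋯∘M_p): M ≅ I[1,1], I[1,2]^2, I[1,3], I[2,2].
μ_θ-semistable layers: μ^(1)=1; μ^(2)=0; μ^(3)=-1

((1, 0, 0); (3, 3, 1); (0, 1, 0))


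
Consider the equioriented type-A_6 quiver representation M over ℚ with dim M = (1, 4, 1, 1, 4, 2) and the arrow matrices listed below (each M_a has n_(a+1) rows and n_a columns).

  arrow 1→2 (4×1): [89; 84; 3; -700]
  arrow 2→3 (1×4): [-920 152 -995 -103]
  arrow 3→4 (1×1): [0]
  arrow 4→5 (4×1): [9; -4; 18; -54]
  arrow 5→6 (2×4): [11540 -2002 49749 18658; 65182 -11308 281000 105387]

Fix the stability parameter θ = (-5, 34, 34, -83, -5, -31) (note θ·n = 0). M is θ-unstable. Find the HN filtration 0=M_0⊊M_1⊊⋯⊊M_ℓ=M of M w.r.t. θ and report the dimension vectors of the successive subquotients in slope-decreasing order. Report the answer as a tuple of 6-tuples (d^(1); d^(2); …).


Interval decomposition of M: I[1,3], I[2,2]^3, I[4,6], I[5,5]^2, I[5,6].
HN type (ℓ=4): μ^(1)=34; μ^(2)=-5; μ^(3)=-18; μ^(4)=-83

((0, 4, 1, 0, 0, 0); (1, 0, 0, 0, 2, 0); (0, 0, 0, 0, 2, 2); (0, 0, 0, 1, 0, 0))


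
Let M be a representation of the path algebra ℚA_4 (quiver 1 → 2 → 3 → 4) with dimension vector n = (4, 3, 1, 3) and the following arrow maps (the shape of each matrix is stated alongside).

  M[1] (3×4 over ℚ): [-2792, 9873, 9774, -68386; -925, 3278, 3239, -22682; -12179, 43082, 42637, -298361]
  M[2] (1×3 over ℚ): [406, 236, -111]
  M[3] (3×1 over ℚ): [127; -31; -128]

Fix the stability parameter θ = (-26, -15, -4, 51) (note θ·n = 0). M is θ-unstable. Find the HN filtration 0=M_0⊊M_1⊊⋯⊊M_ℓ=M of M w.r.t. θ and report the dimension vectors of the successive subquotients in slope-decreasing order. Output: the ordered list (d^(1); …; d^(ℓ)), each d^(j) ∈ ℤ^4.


Interval decomposition of M: I[1,1], I[1,2]^2, I[1,4], I[4,4]^2.
HN type (ℓ=4): μ^(1)=51; μ^(2)=-4; μ^(3)=-15; μ^(4)=-26

((0, 0, 0, 3); (0, 0, 1, 0); (0, 3, 0, 0); (4, 0, 0, 0))


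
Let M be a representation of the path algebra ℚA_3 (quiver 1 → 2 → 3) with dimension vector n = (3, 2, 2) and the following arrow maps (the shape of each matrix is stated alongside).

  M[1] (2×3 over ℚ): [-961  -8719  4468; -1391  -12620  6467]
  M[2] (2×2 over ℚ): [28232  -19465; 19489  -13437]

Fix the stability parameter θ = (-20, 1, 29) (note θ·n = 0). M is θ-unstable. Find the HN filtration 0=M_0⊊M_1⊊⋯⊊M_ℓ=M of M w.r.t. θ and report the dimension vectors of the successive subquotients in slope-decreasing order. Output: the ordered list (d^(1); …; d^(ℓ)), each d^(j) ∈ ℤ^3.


Interval decomposition of M: I[1,1], I[1,3]^2.
HN type (ℓ=3): μ^(1)=29; μ^(2)=1; μ^(3)=-20

((0, 0, 2); (0, 2, 0); (3, 0, 0))


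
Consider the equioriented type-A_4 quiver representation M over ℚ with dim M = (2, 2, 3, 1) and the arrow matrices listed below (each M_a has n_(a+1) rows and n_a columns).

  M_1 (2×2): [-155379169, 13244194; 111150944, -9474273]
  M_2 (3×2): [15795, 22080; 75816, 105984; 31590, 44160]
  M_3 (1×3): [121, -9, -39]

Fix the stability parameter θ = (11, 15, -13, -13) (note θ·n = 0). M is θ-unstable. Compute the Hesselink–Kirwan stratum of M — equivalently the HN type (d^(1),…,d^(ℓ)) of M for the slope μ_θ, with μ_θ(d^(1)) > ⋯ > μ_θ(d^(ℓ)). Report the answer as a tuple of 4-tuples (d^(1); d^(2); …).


Via rank(M_{q-1}∘⋯∘M_p): M ≅ I[1,2], I[1,4], I[3,3]^2.
μ_θ-semistable layers: μ^(1)=15; μ^(2)=11; μ^(3)=0; μ^(4)=-13

((0, 1, 0, 0); (1, 0, 0, 0); (1, 1, 1, 1); (0, 0, 2, 0))


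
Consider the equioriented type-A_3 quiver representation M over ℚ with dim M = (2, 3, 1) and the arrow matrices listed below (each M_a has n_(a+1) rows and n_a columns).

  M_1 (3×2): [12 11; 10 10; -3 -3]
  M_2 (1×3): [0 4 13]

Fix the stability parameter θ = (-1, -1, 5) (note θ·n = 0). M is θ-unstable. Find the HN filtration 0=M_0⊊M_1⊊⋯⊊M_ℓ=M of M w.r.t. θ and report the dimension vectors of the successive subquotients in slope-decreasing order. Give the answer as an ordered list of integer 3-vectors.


Barcode: M ≅ I[1,2], I[1,3], I[2,2]. HN layers by μ_θ (2 steps, strictly decreasing):
  μ^(1)=5; μ^(2)=-1

((0, 0, 1); (2, 3, 0))


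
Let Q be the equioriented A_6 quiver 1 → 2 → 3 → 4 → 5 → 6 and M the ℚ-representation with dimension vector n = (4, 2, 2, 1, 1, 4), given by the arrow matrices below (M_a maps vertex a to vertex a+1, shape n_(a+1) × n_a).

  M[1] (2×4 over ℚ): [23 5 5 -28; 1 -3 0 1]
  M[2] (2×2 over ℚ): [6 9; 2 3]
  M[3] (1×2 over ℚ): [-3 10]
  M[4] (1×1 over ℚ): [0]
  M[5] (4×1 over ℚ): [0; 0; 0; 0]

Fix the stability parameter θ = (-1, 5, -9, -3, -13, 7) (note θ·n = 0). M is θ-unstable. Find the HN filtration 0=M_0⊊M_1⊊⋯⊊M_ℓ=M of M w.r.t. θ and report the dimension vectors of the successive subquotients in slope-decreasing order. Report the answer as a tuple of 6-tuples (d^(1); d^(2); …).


Via rank(M_{q-1}∘⋯∘M_p): M ≅ I[1,1]^2, I[1,2], I[1,4], I[3,3], I[5,5], I[6,6]^4.
μ_θ-semistable layers: μ^(1)=7; μ^(2)=5; μ^(3)=-1; μ^(4)=-2; μ^(5)=-9; μ^(6)=-13

((0, 0, 0, 0, 0, 4); (0, 1, 0, 0, 0, 0); (3, 0, 0, 0, 0, 0); (1, 1, 1, 1, 0, 0); (0, 0, 1, 0, 0, 0); (0, 0, 0, 0, 1, 0))


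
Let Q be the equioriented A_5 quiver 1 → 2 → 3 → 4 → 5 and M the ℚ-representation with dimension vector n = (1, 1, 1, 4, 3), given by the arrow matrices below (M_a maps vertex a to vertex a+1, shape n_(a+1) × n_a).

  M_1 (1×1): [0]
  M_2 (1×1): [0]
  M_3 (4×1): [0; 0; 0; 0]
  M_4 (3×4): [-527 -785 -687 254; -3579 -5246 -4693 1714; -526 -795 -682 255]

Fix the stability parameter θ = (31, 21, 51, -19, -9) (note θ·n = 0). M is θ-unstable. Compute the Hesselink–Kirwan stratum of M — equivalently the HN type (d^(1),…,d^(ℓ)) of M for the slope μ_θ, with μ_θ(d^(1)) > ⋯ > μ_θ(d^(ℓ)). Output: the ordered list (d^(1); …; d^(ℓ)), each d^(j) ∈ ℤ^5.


Barcode: M ≅ I[1,1], I[2,2], I[3,3], I[4,4], I[4,5]^3. HN layers by μ_θ (5 steps, strictly decreasing):
  μ^(1)=51; μ^(2)=31; μ^(3)=21; μ^(4)=-9; μ^(5)=-19

((0, 0, 1, 0, 0); (1, 0, 0, 0, 0); (0, 1, 0, 0, 0); (0, 0, 0, 0, 3); (0, 0, 0, 4, 0))


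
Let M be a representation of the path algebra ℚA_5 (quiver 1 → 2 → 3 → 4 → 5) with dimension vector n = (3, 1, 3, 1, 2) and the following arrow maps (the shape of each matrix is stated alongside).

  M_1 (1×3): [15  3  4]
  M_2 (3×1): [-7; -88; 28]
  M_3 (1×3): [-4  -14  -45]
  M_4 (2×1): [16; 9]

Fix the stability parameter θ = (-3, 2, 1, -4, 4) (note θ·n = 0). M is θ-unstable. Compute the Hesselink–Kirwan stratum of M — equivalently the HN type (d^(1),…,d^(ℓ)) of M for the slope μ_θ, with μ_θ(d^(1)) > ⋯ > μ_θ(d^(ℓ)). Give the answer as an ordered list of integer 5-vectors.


Barcode: M ≅ I[1,1]^2, I[1,3], I[3,3], I[3,5], I[5,5]. HN layers by μ_θ (5 steps, strictly decreasing):
  μ^(1)=4; μ^(2)=3/2; μ^(3)=1; μ^(4)=-3/2; μ^(5)=-3

((0, 0, 0, 0, 2); (0, 1, 1, 0, 0); (0, 0, 1, 0, 0); (0, 0, 1, 1, 0); (3, 0, 0, 0, 0))


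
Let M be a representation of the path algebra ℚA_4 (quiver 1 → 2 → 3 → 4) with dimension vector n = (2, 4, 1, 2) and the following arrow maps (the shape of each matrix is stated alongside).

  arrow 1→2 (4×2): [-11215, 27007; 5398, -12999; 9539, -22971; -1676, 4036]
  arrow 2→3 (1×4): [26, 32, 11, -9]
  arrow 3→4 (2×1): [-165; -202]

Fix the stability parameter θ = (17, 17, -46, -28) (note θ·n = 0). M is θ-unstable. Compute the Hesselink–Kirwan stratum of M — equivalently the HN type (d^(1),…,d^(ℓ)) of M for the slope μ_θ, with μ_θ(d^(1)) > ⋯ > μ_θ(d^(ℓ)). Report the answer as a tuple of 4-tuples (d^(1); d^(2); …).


Barcode: M ≅ I[1,2], I[1,4], I[2,2]^2, I[4,4]. HN layers by μ_θ (3 steps, strictly decreasing):
  μ^(1)=17; μ^(2)=-10; μ^(3)=-28

((1, 3, 0, 0); (1, 1, 1, 1); (0, 0, 0, 1))


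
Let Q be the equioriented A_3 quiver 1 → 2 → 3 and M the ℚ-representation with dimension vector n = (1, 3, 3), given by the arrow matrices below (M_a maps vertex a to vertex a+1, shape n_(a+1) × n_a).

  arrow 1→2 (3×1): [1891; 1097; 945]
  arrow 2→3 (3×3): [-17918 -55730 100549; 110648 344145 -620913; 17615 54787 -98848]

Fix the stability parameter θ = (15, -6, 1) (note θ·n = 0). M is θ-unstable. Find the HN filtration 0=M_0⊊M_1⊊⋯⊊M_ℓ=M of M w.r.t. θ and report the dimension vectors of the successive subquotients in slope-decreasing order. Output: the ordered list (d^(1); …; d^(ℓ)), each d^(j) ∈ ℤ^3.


Via rank(M_{q-1}∘⋯∘M_p): M ≅ I[1,3], I[2,3]^2.
μ_θ-semistable layers: μ^(1)=10/3; μ^(2)=1; μ^(3)=-6

((1, 1, 1); (0, 0, 2); (0, 2, 0))


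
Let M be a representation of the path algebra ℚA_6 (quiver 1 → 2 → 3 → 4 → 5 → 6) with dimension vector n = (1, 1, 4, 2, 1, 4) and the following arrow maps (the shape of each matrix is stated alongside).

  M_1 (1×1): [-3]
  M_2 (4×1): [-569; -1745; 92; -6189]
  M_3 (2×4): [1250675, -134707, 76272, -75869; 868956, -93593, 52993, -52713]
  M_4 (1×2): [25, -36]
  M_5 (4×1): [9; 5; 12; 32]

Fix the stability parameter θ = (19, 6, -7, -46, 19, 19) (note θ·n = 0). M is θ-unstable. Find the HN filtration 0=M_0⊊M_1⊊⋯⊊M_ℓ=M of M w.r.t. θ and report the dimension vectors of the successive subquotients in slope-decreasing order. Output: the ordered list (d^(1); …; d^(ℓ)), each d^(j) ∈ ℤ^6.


Via rank(M_{q-1}∘⋯∘M_p): M ≅ I[1,6], I[3,3]^2, I[3,4], I[6,6]^3.
μ_θ-semistable layers: μ^(1)=19; μ^(2)=-7; μ^(3)=-53/2

((0, 0, 0, 0, 1, 4); (1, 1, 3, 1, 0, 0); (0, 0, 1, 1, 0, 0))


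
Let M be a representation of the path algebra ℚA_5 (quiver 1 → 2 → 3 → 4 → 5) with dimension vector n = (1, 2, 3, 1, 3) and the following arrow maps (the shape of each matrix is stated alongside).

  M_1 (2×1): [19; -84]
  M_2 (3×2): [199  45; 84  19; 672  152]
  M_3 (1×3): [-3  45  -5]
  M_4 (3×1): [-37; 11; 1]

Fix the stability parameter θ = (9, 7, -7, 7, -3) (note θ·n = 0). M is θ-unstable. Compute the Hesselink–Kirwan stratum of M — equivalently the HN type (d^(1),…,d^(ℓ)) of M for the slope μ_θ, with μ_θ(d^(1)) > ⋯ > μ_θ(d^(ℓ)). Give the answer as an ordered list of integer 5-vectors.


Interval decomposition of M: I[1,5], I[2,3], I[3,3], I[5,5]^2.
HN type (ℓ=4): μ^(1)=13/5; μ^(2)=0; μ^(3)=-3; μ^(4)=-7

((1, 1, 1, 1, 1); (0, 1, 1, 0, 0); (0, 0, 0, 0, 2); (0, 0, 1, 0, 0))


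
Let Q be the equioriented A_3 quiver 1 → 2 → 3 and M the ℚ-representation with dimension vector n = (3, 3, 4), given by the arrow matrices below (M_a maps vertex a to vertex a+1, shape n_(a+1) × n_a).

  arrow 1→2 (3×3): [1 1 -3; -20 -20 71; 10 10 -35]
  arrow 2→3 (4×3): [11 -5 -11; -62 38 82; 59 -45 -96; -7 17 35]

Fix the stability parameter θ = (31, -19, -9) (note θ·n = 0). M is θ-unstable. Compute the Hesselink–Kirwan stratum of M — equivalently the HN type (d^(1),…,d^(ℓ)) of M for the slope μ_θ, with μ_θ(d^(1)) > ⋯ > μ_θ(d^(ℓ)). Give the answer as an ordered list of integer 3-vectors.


Barcode: M ≅ I[1,1], I[1,3]^2, I[2,3], I[3,3]. HN layers by μ_θ (4 steps, strictly decreasing):
  μ^(1)=31; μ^(2)=1; μ^(3)=-9; μ^(4)=-19

((1, 0, 0); (2, 2, 2); (0, 0, 2); (0, 1, 0))


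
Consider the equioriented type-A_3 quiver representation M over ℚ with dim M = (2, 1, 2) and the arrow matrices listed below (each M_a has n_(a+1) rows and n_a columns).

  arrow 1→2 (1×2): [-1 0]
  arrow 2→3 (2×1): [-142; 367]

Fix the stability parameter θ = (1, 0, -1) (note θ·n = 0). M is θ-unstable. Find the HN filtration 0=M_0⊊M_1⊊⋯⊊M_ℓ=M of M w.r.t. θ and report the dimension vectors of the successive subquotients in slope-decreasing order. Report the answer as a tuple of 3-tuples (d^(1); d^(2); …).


Interval decomposition of M: I[1,1], I[1,3], I[3,3].
HN type (ℓ=3): μ^(1)=1; μ^(2)=0; μ^(3)=-1

((1, 0, 0); (1, 1, 1); (0, 0, 1))


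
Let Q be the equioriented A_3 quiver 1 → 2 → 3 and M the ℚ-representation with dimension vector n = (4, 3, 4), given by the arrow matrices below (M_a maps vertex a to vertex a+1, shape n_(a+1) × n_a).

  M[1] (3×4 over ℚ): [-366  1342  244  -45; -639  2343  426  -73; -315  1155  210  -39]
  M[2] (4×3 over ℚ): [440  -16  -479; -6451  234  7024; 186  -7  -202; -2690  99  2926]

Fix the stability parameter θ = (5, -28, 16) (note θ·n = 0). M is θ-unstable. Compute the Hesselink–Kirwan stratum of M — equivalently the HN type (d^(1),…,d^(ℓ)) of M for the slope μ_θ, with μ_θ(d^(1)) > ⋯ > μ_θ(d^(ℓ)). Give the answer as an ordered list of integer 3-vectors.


Interval decomposition of M: I[1,1]^2, I[1,3]^2, I[2,3], I[3,3].
HN type (ℓ=4): μ^(1)=16; μ^(2)=5; μ^(3)=-23/2; μ^(4)=-28

((0, 0, 4); (2, 0, 0); (2, 2, 0); (0, 1, 0))


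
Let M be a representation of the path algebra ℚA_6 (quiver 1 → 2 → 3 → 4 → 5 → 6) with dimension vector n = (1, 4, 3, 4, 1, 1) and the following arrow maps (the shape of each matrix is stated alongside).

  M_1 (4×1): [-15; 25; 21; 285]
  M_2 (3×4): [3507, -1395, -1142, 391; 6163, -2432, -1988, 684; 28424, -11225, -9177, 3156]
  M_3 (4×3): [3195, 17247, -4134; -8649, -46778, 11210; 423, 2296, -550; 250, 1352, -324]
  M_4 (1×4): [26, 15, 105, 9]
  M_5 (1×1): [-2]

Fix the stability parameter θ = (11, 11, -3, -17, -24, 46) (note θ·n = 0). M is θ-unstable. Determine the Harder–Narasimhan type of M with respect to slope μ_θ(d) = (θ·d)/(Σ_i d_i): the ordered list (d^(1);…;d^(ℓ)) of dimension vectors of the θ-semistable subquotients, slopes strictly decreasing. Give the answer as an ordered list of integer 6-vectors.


Interval decomposition of M: I[1,4], I[2,2], I[2,3], I[2,4], I[4,4], I[4,6].
HN type (ℓ=7): μ^(1)=46; μ^(2)=11; μ^(3)=4; μ^(4)=1/2; μ^(5)=-3; μ^(6)=-17; μ^(7)=-41/2

((0, 0, 0, 0, 0, 1); (0, 1, 0, 0, 0, 0); (0, 1, 1, 0, 0, 0); (1, 1, 1, 1, 0, 0); (0, 1, 1, 1, 0, 0); (0, 0, 0, 1, 0, 0); (0, 0, 0, 1, 1, 0))


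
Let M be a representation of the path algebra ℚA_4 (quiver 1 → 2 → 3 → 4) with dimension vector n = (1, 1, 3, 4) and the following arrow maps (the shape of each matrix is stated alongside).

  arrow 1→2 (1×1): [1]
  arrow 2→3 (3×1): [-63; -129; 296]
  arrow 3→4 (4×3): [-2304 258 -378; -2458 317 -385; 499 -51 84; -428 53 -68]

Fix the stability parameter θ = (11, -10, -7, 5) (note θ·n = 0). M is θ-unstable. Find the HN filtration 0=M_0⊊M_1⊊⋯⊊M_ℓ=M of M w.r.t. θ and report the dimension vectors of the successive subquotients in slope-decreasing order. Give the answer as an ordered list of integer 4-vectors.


Interval decomposition of M: I[1,4], I[3,4]^2, I[4,4].
HN type (ℓ=3): μ^(1)=5; μ^(2)=-2; μ^(3)=-7

((0, 0, 0, 4); (1, 1, 1, 0); (0, 0, 2, 0))


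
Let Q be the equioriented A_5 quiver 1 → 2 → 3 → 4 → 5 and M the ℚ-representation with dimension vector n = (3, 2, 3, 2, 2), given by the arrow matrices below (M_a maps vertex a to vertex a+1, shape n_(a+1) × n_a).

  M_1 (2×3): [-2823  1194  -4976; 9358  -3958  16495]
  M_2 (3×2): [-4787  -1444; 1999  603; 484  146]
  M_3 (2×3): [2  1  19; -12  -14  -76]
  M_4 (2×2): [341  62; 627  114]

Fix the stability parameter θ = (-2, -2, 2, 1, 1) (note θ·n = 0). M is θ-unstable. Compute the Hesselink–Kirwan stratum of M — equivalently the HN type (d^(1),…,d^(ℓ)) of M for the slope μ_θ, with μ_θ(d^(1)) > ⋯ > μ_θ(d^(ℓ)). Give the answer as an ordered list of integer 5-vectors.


Via rank(M_{q-1}∘⋯∘M_p): M ≅ I[1,1], I[1,4], I[1,5], I[3,3], I[5,5].
μ_θ-semistable layers: μ^(1)=2; μ^(2)=3/2; μ^(3)=4/3; μ^(4)=1; μ^(5)=-2

((0, 0, 1, 0, 0); (0, 0, 1, 1, 0); (0, 0, 1, 1, 1); (0, 0, 0, 0, 1); (3, 2, 0, 0, 0))


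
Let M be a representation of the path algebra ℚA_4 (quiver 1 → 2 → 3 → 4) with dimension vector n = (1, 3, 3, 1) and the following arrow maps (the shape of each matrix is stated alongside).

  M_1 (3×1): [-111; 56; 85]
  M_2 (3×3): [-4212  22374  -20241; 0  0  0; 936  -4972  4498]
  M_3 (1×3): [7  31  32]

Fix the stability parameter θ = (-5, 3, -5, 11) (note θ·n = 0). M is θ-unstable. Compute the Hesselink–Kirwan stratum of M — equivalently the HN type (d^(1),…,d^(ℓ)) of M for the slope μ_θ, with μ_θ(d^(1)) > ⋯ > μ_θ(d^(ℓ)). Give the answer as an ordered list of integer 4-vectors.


Via rank(M_{q-1}∘⋯∘M_p): M ≅ I[1,4], I[2,2]^2, I[3,3]^2.
μ_θ-semistable layers: μ^(1)=11; μ^(2)=3; μ^(3)=-1; μ^(4)=-5

((0, 0, 0, 1); (0, 2, 0, 0); (0, 1, 1, 0); (1, 0, 2, 0))


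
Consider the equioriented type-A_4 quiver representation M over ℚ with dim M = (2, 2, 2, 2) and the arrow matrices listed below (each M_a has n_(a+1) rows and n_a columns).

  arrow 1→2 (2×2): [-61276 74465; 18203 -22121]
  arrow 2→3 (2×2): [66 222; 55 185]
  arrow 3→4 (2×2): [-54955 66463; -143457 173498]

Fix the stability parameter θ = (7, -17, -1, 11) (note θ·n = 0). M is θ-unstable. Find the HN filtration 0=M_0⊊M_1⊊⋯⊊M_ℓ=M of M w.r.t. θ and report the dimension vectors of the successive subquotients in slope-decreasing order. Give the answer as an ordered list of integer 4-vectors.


Barcode: M ≅ I[1,2], I[1,4], I[3,4]. HN layers by μ_θ (3 steps, strictly decreasing):
  μ^(1)=11; μ^(2)=-1; μ^(3)=-5

((0, 0, 0, 2); (0, 0, 2, 0); (2, 2, 0, 0))


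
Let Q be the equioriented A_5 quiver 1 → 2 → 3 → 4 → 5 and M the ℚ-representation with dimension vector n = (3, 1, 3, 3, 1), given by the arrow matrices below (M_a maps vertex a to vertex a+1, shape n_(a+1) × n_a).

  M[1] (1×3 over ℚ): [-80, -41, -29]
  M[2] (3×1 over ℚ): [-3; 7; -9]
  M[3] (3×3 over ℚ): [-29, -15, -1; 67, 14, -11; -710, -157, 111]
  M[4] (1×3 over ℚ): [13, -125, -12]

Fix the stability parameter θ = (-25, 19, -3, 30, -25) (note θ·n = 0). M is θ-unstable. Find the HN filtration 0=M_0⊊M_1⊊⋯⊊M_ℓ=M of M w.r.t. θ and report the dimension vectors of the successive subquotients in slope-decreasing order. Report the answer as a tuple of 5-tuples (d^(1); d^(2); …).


Via rank(M_{q-1}∘⋯∘M_p): M ≅ I[1,1]^2, I[1,5], I[3,4]^2.
μ_θ-semistable layers: μ^(1)=30; μ^(2)=21/4; μ^(3)=-3; μ^(4)=-25

((0, 0, 0, 2, 0); (0, 1, 1, 1, 1); (0, 0, 2, 0, 0); (3, 0, 0, 0, 0))


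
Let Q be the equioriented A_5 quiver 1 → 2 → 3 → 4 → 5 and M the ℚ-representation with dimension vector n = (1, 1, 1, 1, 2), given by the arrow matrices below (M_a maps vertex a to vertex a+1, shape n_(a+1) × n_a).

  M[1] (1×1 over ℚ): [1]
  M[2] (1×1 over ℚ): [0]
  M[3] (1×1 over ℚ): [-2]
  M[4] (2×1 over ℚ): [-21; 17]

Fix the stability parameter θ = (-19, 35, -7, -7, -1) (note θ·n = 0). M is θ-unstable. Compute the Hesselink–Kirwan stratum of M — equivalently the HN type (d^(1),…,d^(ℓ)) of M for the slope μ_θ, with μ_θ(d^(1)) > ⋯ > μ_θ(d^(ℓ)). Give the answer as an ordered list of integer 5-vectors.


Barcode: M ≅ I[1,2], I[3,5], I[5,5]. HN layers by μ_θ (4 steps, strictly decreasing):
  μ^(1)=35; μ^(2)=-1; μ^(3)=-7; μ^(4)=-19

((0, 1, 0, 0, 0); (0, 0, 0, 0, 2); (0, 0, 1, 1, 0); (1, 0, 0, 0, 0))


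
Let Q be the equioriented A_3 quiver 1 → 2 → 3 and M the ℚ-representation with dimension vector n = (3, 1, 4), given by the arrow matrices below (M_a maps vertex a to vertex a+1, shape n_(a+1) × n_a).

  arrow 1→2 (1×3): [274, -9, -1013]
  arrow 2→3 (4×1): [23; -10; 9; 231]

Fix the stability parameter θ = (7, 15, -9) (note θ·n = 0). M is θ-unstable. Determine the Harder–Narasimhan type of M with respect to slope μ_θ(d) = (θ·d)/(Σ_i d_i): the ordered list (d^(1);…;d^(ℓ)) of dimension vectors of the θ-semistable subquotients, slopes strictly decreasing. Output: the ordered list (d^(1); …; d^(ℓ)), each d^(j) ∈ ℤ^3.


Interval decomposition of M: I[1,1]^2, I[1,3], I[3,3]^3.
HN type (ℓ=3): μ^(1)=7; μ^(2)=13/3; μ^(3)=-9

((2, 0, 0); (1, 1, 1); (0, 0, 3))


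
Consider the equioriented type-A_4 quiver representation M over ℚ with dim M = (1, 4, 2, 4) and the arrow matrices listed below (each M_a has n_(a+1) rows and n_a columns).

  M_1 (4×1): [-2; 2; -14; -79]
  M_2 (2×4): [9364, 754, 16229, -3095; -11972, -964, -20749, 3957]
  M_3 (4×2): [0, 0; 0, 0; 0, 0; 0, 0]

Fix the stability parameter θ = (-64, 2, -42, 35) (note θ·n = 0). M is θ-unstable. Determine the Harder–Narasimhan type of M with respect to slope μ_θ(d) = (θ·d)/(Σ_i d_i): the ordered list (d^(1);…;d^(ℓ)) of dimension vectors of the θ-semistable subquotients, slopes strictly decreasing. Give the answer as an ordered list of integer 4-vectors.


Interval decomposition of M: I[1,3], I[2,2]^2, I[2,3], I[4,4]^4.
HN type (ℓ=4): μ^(1)=35; μ^(2)=2; μ^(3)=-20; μ^(4)=-64

((0, 0, 0, 4); (0, 2, 0, 0); (0, 2, 2, 0); (1, 0, 0, 0))


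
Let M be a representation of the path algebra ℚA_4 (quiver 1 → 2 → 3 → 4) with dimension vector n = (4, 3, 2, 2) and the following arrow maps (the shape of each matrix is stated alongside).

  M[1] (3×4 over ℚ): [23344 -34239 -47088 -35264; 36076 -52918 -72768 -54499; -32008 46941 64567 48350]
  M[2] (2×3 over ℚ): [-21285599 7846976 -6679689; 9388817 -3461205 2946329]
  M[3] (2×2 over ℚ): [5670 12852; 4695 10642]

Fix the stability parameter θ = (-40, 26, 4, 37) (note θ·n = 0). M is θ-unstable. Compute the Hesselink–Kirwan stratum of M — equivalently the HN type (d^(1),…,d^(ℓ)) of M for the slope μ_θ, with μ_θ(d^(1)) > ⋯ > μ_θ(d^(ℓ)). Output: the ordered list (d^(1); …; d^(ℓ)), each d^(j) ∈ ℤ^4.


Interval decomposition of M: I[1,1], I[1,2], I[1,3], I[1,4], I[4,4].
HN type (ℓ=4): μ^(1)=37; μ^(2)=26; μ^(3)=15; μ^(4)=-40

((0, 0, 0, 2); (0, 1, 0, 0); (0, 2, 2, 0); (4, 0, 0, 0))


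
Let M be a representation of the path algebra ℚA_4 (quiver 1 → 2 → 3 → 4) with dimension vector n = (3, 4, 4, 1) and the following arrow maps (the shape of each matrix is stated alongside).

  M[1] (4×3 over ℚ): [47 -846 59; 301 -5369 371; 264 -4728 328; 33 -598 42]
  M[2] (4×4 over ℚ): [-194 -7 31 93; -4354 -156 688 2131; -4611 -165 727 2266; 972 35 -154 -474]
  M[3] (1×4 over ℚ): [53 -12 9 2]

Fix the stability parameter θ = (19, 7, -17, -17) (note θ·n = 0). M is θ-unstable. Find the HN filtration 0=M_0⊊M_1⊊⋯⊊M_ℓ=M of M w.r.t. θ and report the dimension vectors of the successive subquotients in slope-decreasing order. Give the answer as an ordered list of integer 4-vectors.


Barcode: M ≅ I[1,3]^2, I[1,4], I[2,3]. HN layers by μ_θ (3 steps, strictly decreasing):
  μ^(1)=3; μ^(2)=-2; μ^(3)=-5

((2, 2, 2, 0); (1, 1, 1, 1); (0, 1, 1, 0))


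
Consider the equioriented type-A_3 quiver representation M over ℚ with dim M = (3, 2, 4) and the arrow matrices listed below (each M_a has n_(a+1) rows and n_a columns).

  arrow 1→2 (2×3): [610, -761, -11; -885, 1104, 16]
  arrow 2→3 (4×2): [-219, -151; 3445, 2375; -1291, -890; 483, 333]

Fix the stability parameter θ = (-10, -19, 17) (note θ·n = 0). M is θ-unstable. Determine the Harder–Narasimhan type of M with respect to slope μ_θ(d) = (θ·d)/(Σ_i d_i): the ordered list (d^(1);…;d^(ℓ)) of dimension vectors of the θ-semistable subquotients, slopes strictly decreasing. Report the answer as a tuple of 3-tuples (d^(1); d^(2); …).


Via rank(M_{q-1}∘⋯∘M_p): M ≅ I[1,1], I[1,3]^2, I[3,3]^2.
μ_θ-semistable layers: μ^(1)=17; μ^(2)=-10; μ^(3)=-29/2

((0, 0, 4); (1, 0, 0); (2, 2, 0))


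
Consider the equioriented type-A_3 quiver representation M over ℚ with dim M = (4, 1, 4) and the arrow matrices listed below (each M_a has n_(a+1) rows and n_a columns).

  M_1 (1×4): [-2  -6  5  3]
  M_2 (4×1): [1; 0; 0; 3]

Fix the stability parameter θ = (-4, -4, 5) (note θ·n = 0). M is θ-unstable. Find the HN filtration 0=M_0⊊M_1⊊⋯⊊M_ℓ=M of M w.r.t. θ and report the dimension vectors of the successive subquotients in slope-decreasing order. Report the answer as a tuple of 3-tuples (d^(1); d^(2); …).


Interval decomposition of M: I[1,1]^3, I[1,3], I[3,3]^3.
HN type (ℓ=2): μ^(1)=5; μ^(2)=-4

((0, 0, 4); (4, 1, 0))


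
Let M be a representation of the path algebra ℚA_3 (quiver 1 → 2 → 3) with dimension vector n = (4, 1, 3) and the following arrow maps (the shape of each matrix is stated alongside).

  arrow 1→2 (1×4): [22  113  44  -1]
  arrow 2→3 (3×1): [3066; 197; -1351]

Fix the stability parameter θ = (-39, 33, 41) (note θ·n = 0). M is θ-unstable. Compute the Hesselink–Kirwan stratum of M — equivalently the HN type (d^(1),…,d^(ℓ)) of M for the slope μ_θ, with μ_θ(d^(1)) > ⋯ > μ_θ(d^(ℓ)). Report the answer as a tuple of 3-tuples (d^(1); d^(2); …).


Barcode: M ≅ I[1,1]^3, I[1,3], I[3,3]^2. HN layers by μ_θ (3 steps, strictly decreasing):
  μ^(1)=41; μ^(2)=33; μ^(3)=-39

((0, 0, 3); (0, 1, 0); (4, 0, 0))


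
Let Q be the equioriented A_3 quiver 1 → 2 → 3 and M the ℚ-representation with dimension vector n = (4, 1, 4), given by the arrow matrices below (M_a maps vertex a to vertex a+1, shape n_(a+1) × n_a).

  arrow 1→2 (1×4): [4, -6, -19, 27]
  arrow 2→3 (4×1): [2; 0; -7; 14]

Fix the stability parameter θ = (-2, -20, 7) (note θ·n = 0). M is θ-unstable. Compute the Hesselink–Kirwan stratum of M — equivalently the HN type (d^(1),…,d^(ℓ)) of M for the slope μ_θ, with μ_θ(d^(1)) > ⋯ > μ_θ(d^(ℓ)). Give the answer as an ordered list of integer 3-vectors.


Via rank(M_{q-1}∘⋯∘M_p): M ≅ I[1,1]^3, I[1,3], I[3,3]^3.
μ_θ-semistable layers: μ^(1)=7; μ^(2)=-2; μ^(3)=-11

((0, 0, 4); (3, 0, 0); (1, 1, 0))


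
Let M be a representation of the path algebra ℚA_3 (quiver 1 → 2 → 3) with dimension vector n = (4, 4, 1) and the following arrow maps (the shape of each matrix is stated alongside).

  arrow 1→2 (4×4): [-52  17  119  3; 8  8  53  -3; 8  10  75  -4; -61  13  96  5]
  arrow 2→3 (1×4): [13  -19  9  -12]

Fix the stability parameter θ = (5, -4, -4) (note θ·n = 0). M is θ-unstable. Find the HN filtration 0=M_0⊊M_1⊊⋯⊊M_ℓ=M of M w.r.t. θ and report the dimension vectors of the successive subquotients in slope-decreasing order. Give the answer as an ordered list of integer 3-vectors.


Interval decomposition of M: I[1,2]^3, I[1,3].
HN type (ℓ=2): μ^(1)=1/2; μ^(2)=-1

((3, 3, 0); (1, 1, 1))


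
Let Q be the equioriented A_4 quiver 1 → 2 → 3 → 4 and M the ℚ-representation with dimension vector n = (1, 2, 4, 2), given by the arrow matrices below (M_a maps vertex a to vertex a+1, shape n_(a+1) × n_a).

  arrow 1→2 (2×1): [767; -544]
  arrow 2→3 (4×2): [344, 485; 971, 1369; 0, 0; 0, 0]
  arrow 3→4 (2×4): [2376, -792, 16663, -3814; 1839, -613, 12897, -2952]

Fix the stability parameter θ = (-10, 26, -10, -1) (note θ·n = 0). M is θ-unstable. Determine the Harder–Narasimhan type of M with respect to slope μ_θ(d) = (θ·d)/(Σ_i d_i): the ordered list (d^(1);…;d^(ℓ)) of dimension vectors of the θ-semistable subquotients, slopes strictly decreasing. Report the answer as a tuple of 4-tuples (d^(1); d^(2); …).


Barcode: M ≅ I[1,4], I[2,3], I[3,3], I[3,4]. HN layers by μ_θ (4 steps, strictly decreasing):
  μ^(1)=8; μ^(2)=5; μ^(3)=-1; μ^(4)=-10

((0, 1, 1, 0); (0, 1, 1, 1); (0, 0, 0, 1); (1, 0, 2, 0))


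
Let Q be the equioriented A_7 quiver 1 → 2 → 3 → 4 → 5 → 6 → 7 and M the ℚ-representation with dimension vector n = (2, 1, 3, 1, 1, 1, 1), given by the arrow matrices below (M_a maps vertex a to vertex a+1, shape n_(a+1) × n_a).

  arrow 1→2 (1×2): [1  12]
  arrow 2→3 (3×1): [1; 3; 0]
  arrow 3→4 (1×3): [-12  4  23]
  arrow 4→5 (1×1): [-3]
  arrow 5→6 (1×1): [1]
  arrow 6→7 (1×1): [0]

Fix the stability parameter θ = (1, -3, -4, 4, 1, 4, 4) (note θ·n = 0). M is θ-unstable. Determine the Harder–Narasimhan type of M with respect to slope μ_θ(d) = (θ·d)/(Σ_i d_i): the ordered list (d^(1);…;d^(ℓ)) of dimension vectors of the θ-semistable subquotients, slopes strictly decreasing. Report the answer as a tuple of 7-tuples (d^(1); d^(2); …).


Via rank(M_{q-1}∘⋯∘M_p): M ≅ I[1,1], I[1,3], I[3,3], I[3,6], I[7,7].
μ_θ-semistable layers: μ^(1)=4; μ^(2)=5/2; μ^(3)=1; μ^(4)=-2; μ^(5)=-4

((0, 0, 0, 0, 0, 1, 1); (0, 0, 0, 1, 1, 0, 0); (1, 0, 0, 0, 0, 0, 0); (1, 1, 1, 0, 0, 0, 0); (0, 0, 2, 0, 0, 0, 0))


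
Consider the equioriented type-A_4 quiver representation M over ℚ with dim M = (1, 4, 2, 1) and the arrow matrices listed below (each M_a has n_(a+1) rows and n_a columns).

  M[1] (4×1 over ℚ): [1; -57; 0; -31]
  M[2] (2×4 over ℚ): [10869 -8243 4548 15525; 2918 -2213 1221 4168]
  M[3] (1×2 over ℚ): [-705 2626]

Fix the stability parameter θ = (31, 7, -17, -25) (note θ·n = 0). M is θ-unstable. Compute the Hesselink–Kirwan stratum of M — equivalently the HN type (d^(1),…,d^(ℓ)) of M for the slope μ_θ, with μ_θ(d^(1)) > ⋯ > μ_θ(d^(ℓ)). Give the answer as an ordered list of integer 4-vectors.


Barcode: M ≅ I[1,4], I[2,2]^2, I[2,3]. HN layers by μ_θ (3 steps, strictly decreasing):
  μ^(1)=7; μ^(2)=-1; μ^(3)=-5

((0, 2, 0, 0); (1, 1, 1, 1); (0, 1, 1, 0))


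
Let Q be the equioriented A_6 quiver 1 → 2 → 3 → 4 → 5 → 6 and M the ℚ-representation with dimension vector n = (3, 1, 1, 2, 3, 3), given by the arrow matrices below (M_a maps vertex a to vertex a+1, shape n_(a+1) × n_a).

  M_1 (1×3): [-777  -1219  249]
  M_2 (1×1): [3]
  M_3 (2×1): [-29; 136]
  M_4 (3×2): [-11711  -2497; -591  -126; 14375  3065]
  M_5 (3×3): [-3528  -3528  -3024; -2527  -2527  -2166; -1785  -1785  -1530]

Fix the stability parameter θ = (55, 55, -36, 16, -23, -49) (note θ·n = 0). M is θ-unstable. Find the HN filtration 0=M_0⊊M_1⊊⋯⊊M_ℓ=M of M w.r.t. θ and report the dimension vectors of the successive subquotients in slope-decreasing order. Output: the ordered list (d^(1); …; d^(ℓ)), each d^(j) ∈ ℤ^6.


Via rank(M_{q-1}∘⋯∘M_p): M ≅ I[1,1]^2, I[1,5], I[4,6], I[5,5], I[6,6]^2.
μ_θ-semistable layers: μ^(1)=55; μ^(2)=67/5; μ^(3)=-56/3; μ^(4)=-23; μ^(5)=-49

((2, 0, 0, 0, 0, 0); (1, 1, 1, 1, 1, 0); (0, 0, 0, 1, 1, 1); (0, 0, 0, 0, 1, 0); (0, 0, 0, 0, 0, 2))


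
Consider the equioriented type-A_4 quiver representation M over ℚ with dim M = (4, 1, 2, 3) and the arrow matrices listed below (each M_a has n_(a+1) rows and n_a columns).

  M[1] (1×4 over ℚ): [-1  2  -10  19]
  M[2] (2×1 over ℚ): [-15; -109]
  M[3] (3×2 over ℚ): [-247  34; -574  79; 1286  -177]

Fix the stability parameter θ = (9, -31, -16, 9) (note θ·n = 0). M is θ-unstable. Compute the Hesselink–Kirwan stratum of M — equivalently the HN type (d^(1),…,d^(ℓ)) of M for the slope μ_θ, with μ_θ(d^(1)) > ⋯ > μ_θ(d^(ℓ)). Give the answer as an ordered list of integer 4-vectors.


Interval decomposition of M: I[1,1]^3, I[1,4], I[3,4], I[4,4].
HN type (ℓ=3): μ^(1)=9; μ^(2)=-38/3; μ^(3)=-16

((3, 0, 0, 3); (1, 1, 1, 0); (0, 0, 1, 0))


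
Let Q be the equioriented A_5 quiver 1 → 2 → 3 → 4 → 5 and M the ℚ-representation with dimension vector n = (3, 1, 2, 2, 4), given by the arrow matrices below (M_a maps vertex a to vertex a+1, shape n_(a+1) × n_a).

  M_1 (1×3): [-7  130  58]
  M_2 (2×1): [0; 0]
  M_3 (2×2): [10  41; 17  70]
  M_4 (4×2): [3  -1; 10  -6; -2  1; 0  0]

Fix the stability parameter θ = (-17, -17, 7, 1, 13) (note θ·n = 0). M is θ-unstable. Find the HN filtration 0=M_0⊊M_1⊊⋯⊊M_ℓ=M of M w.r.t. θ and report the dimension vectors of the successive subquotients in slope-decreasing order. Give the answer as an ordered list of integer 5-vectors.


Interval decomposition of M: I[1,1]^2, I[1,2], I[3,5]^2, I[5,5]^2.
HN type (ℓ=3): μ^(1)=13; μ^(2)=4; μ^(3)=-17

((0, 0, 0, 0, 4); (0, 0, 2, 2, 0); (3, 1, 0, 0, 0))


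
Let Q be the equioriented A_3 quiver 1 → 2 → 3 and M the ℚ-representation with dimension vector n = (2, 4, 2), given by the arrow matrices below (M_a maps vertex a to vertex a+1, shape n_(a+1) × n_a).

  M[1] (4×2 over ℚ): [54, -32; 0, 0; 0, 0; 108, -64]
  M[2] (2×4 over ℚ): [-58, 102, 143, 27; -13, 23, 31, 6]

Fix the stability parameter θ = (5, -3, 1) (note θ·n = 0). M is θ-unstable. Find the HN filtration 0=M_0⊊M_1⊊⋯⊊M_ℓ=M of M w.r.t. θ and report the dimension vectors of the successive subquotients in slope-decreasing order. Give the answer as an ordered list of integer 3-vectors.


Barcode: M ≅ I[1,1], I[1,3], I[2,2]^2, I[2,3]. HN layers by μ_θ (3 steps, strictly decreasing):
  μ^(1)=5; μ^(2)=1; μ^(3)=-3

((1, 0, 0); (1, 1, 2); (0, 3, 0))


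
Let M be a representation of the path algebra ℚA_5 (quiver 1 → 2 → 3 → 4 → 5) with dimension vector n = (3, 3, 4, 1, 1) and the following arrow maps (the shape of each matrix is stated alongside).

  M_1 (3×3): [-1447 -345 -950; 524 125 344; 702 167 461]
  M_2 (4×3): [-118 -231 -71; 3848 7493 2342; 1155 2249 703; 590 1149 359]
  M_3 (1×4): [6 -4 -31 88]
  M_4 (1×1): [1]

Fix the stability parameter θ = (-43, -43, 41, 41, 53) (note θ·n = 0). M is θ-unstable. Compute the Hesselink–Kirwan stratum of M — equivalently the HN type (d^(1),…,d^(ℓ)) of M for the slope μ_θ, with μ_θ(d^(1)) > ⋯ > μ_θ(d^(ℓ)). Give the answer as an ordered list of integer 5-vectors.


Barcode: M ≅ I[1,3]^2, I[1,5], I[3,3]. HN layers by μ_θ (3 steps, strictly decreasing):
  μ^(1)=53; μ^(2)=41; μ^(3)=-43

((0, 0, 0, 0, 1); (0, 0, 4, 1, 0); (3, 3, 0, 0, 0))


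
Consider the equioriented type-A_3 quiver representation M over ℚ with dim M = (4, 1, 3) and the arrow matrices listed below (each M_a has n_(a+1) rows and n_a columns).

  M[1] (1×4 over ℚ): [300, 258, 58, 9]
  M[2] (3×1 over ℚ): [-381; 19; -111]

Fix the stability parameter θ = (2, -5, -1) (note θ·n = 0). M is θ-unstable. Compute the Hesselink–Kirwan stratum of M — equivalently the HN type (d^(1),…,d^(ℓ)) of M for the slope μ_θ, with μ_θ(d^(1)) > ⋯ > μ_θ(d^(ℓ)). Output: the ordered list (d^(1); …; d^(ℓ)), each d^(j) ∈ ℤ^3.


Interval decomposition of M: I[1,1]^3, I[1,3], I[3,3]^2.
HN type (ℓ=3): μ^(1)=2; μ^(2)=-1; μ^(3)=-3/2

((3, 0, 0); (0, 0, 3); (1, 1, 0))


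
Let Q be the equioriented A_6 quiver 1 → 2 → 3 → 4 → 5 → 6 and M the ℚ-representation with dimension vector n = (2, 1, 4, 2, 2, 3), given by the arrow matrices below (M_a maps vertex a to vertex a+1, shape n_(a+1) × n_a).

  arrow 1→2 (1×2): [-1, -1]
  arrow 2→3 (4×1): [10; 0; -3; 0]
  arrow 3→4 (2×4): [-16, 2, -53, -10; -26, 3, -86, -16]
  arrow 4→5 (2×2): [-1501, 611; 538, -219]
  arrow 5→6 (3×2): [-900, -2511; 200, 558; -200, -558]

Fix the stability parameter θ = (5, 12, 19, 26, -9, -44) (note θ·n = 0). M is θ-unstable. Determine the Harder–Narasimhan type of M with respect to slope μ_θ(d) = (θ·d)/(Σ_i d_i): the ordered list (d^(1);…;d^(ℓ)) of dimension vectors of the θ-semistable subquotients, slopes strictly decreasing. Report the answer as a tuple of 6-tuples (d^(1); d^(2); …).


Interval decomposition of M: I[1,1], I[1,5], I[3,3]^2, I[3,6], I[6,6]^2.
HN type (ℓ=5): μ^(1)=19; μ^(2)=12; μ^(3)=5; μ^(4)=-2; μ^(5)=-44

((0, 0, 2, 0, 0, 0); (0, 1, 1, 1, 1, 0); (2, 0, 0, 0, 0, 0); (0, 0, 1, 1, 1, 1); (0, 0, 0, 0, 0, 2))


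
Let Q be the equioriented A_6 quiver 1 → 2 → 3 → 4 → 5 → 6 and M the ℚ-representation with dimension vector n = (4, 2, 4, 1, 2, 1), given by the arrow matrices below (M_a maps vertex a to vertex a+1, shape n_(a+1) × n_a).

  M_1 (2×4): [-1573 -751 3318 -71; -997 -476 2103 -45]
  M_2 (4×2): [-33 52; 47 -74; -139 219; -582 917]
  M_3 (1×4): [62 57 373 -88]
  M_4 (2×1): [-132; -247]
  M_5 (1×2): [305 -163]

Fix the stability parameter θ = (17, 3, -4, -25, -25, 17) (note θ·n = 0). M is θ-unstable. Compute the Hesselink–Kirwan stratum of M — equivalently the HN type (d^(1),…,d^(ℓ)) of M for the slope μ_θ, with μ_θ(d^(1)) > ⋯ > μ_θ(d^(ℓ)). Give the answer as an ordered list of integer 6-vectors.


Via rank(M_{q-1}∘⋯∘M_p): M ≅ I[1,1]^2, I[1,3], I[1,6], I[3,3]^2, I[5,5].
μ_θ-semistable layers: μ^(1)=17; μ^(2)=16/3; μ^(3)=-4; μ^(4)=-34/5; μ^(5)=-25

((2, 0, 0, 0, 0, 1); (1, 1, 1, 0, 0, 0); (0, 0, 2, 0, 0, 0); (1, 1, 1, 1, 1, 0); (0, 0, 0, 0, 1, 0))
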